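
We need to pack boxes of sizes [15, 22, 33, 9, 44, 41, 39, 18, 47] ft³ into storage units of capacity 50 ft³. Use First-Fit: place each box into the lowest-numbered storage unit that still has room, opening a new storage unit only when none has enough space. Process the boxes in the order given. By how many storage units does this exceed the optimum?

1

First-Fit: [15,22,9] [33] [44] [41] [39] [18] [47] → 7 storage units.
Total size 268 ft³; any packing needs at least ⌈268/50⌉ = 6 storage units.
An optimal packing achieves that bound: [47] [44] [41,9] [39] [33,15] [22,18] → 6 storage units.
Excess: 7 − 6 = 1.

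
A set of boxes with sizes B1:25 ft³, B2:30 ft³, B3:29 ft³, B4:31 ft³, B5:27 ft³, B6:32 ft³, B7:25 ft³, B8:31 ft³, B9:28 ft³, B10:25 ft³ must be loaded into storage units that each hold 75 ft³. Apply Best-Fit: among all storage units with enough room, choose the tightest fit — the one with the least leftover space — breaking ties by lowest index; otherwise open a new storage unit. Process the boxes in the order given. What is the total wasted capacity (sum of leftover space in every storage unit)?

Put B1 (25 ft³) in storage unit 1; 50 ft³ remain.
Put B2 (30 ft³) in storage unit 1; 20 ft³ remain.
Put B3 (29 ft³) in storage unit 2; 46 ft³ remain.
Put B4 (31 ft³) in storage unit 2; 15 ft³ remain.
Put B5 (27 ft³) in storage unit 3; 48 ft³ remain.
Put B6 (32 ft³) in storage unit 3; 16 ft³ remain.
Put B7 (25 ft³) in storage unit 4; 50 ft³ remain.
Put B8 (31 ft³) in storage unit 4; 19 ft³ remain.
Put B9 (28 ft³) in storage unit 5; 47 ft³ remain.
Put B10 (25 ft³) in storage unit 5; 22 ft³ remain.
5 storage units × 75 ft³ = 375 ft³; used 283 ft³; unused 92 ft³.

92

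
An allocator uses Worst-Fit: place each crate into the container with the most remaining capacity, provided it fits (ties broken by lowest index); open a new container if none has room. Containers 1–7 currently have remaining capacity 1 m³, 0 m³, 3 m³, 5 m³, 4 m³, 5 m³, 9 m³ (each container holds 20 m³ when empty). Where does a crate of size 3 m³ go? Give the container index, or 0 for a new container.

7

Containers with room: container 3 (3 m³), container 4 (5 m³), container 5 (4 m³), container 6 (5 m³), container 7 (9 m³).
Most room is container 7 with 9 m³ free.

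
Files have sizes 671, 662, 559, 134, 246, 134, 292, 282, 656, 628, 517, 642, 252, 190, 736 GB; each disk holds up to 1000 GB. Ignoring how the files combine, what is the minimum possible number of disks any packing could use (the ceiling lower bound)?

Total size = 671 + 662 + 559 + 134 + 246 + 134 + 292 + 282 + 656 + 628 + 517 + 642 + 252 + 190 + 736 = 6601 GB.
⌈6601 / 1000⌉ = 7.

7 disks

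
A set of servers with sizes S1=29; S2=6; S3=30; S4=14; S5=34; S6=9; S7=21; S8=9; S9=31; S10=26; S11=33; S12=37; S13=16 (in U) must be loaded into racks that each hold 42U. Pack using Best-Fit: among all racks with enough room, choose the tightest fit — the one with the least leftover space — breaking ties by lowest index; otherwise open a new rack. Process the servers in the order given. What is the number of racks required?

8 racks

Put S1 (29U) in rack 1; 13U remain.
Put S2 (6U) in rack 1; 7U remain.
Put S3 (30U) in rack 2; 12U remain.
Put S4 (14U) in rack 3; 28U remain.
Put S5 (34U) in rack 4; 8U remain.
Put S6 (9U) in rack 2; 3U remain.
Put S7 (21U) in rack 3; 7U remain.
Put S8 (9U) in rack 5; 33U remain.
Put S9 (31U) in rack 5; 2U remain.
Put S10 (26U) in rack 6; 16U remain.
Put S11 (33U) in rack 7; 9U remain.
Put S12 (37U) in rack 8; 5U remain.
Put S13 (16U) in rack 6; 0U remain.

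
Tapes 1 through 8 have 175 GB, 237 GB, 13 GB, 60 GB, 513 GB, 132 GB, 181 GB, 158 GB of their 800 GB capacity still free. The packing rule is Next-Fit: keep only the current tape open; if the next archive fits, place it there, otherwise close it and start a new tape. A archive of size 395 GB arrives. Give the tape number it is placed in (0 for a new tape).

0

Next-Fit only looks at tape 8, which has 158 GB free.
395 GB does not fit, so a new tape is opened.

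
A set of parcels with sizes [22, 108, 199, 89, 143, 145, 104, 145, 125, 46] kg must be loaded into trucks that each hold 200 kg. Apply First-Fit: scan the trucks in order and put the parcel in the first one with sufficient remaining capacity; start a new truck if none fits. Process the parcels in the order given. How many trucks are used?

truck 1: place 22 kg, 178 kg left
truck 1: place 108 kg, 70 kg left
truck 2: place 199 kg, 1 kg left
truck 3: place 89 kg, 111 kg left
truck 4: place 143 kg, 57 kg left
truck 5: place 145 kg, 55 kg left
truck 3: place 104 kg, 7 kg left
truck 6: place 145 kg, 55 kg left
truck 7: place 125 kg, 75 kg left
truck 1: place 46 kg, 24 kg left
Final trucks: [22,108,46] [199] [89,104] [143] [145] [145] [125].

7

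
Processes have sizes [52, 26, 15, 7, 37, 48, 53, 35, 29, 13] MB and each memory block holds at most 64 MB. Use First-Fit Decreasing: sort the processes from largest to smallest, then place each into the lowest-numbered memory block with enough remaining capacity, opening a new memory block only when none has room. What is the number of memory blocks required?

Sorted descending: 53, 52, 48, 37, 35, 29, 26, 15, 13, 7.
Put 53 MB in memory block 1; 11 MB remain.
Put 52 MB in memory block 2; 12 MB remain.
Put 48 MB in memory block 3; 16 MB remain.
Put 37 MB in memory block 4; 27 MB remain.
Put 35 MB in memory block 5; 29 MB remain.
Put 29 MB in memory block 5; 0 MB remain.
Put 26 MB in memory block 4; 1 MB remain.
Put 15 MB in memory block 3; 1 MB remain.
Put 13 MB in memory block 6; 51 MB remain.
Put 7 MB in memory block 1; 4 MB remain.

6 memory blocks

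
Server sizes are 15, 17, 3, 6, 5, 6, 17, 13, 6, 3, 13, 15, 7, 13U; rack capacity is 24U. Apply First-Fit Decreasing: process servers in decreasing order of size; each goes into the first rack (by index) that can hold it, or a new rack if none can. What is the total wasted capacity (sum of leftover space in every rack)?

29

Sorted descending: 17, 17, 15, 15, 13, 13, 13, 7, 6, 6, 6, 5, 3, 3.
Put 17U in rack 1; 7U remain.
Put 17U in rack 2; 7U remain.
Put 15U in rack 3; 9U remain.
Put 15U in rack 4; 9U remain.
Put 13U in rack 5; 11U remain.
Put 13U in rack 6; 11U remain.
Put 13U in rack 7; 11U remain.
Put 7U in rack 1; 0U remain.
Put 6U in rack 2; 1U remain.
Put 6U in rack 3; 3U remain.
Put 6U in rack 4; 3U remain.
Put 5U in rack 5; 6U remain.
Put 3U in rack 3; 0U remain.
Put 3U in rack 4; 0U remain.
7 racks × 24U = 168U; used 139U; unused 29U.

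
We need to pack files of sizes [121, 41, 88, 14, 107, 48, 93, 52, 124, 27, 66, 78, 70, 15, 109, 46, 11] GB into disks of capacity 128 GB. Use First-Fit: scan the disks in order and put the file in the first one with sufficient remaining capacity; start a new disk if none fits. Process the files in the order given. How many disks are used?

10

121 GB → disk 1 (remaining 7 GB)
41 GB → disk 2 (remaining 87 GB)
88 GB → disk 3 (remaining 40 GB)
14 GB → disk 2 (remaining 73 GB)
107 GB → disk 4 (remaining 21 GB)
48 GB → disk 2 (remaining 25 GB)
93 GB → disk 5 (remaining 35 GB)
52 GB → disk 6 (remaining 76 GB)
124 GB → disk 7 (remaining 4 GB)
27 GB → disk 3 (remaining 13 GB)
66 GB → disk 6 (remaining 10 GB)
78 GB → disk 8 (remaining 50 GB)
70 GB → disk 9 (remaining 58 GB)
15 GB → disk 2 (remaining 10 GB)
109 GB → disk 10 (remaining 19 GB)
46 GB → disk 8 (remaining 4 GB)
11 GB → disk 3 (remaining 2 GB)
Final disks: [121] [41,14,48,15] [88,27,11] [107] [93] [52,66] [124] [78,46] [70] [109].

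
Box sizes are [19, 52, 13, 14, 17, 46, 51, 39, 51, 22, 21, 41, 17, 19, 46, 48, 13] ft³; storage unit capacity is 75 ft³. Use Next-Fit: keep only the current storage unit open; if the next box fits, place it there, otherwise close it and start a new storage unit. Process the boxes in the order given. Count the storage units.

Put 19 ft³ in storage unit 1; 56 ft³ remain.
Put 52 ft³ in storage unit 1; 4 ft³ remain.
Put 13 ft³ in storage unit 2; 62 ft³ remain.
Put 14 ft³ in storage unit 2; 48 ft³ remain.
Put 17 ft³ in storage unit 2; 31 ft³ remain.
Put 46 ft³ in storage unit 3; 29 ft³ remain.
Put 51 ft³ in storage unit 4; 24 ft³ remain.
Put 39 ft³ in storage unit 5; 36 ft³ remain.
Put 51 ft³ in storage unit 6; 24 ft³ remain.
Put 22 ft³ in storage unit 6; 2 ft³ remain.
Put 21 ft³ in storage unit 7; 54 ft³ remain.
Put 41 ft³ in storage unit 7; 13 ft³ remain.
Put 17 ft³ in storage unit 8; 58 ft³ remain.
Put 19 ft³ in storage unit 8; 39 ft³ remain.
Put 46 ft³ in storage unit 9; 29 ft³ remain.
Put 48 ft³ in storage unit 10; 27 ft³ remain.
Put 13 ft³ in storage unit 10; 14 ft³ remain.

10 storage units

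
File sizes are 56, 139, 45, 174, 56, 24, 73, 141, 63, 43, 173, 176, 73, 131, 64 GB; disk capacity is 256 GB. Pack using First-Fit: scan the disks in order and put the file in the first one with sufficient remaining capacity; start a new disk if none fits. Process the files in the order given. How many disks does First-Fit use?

56 GB → disk 1 (remaining 200 GB)
139 GB → disk 1 (remaining 61 GB)
45 GB → disk 1 (remaining 16 GB)
174 GB → disk 2 (remaining 82 GB)
56 GB → disk 2 (remaining 26 GB)
24 GB → disk 2 (remaining 2 GB)
73 GB → disk 3 (remaining 183 GB)
141 GB → disk 3 (remaining 42 GB)
63 GB → disk 4 (remaining 193 GB)
43 GB → disk 4 (remaining 150 GB)
173 GB → disk 5 (remaining 83 GB)
176 GB → disk 6 (remaining 80 GB)
73 GB → disk 4 (remaining 77 GB)
131 GB → disk 7 (remaining 125 GB)
64 GB → disk 4 (remaining 13 GB)
Final disks: [56,139,45] [174,56,24] [73,141] [63,43,73,64] [173] [176] [131].

7 disks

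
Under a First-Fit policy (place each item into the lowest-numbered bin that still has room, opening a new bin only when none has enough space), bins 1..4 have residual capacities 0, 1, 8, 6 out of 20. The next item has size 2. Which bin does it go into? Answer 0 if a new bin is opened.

Bins with room: bin 3 (8), bin 4 (6).
The first with room is bin 3.

3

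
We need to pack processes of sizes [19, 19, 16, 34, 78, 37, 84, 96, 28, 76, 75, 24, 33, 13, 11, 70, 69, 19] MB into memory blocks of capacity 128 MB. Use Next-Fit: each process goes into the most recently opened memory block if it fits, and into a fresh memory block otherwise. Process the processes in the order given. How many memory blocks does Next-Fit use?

Put 19 MB in memory block 1; 109 MB remain.
Put 19 MB in memory block 1; 90 MB remain.
Put 16 MB in memory block 1; 74 MB remain.
Put 34 MB in memory block 1; 40 MB remain.
Put 78 MB in memory block 2; 50 MB remain.
Put 37 MB in memory block 2; 13 MB remain.
Put 84 MB in memory block 3; 44 MB remain.
Put 96 MB in memory block 4; 32 MB remain.
Put 28 MB in memory block 4; 4 MB remain.
Put 76 MB in memory block 5; 52 MB remain.
Put 75 MB in memory block 6; 53 MB remain.
Put 24 MB in memory block 6; 29 MB remain.
Put 33 MB in memory block 7; 95 MB remain.
Put 13 MB in memory block 7; 82 MB remain.
Put 11 MB in memory block 7; 71 MB remain.
Put 70 MB in memory block 7; 1 MB remain.
Put 69 MB in memory block 8; 59 MB remain.
Put 19 MB in memory block 8; 40 MB remain.
Final memory blocks: [19,19,16,34] [78,37] [84] [96,28] [76] [75,24] [33,13,11,70] [69,19].

8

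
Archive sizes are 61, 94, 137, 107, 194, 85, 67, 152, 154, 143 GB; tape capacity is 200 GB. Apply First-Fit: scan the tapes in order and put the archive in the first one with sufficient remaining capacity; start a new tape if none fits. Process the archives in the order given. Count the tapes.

Put 61 GB in tape 1; 139 GB remain.
Put 94 GB in tape 1; 45 GB remain.
Put 137 GB in tape 2; 63 GB remain.
Put 107 GB in tape 3; 93 GB remain.
Put 194 GB in tape 4; 6 GB remain.
Put 85 GB in tape 3; 8 GB remain.
Put 67 GB in tape 5; 133 GB remain.
Put 152 GB in tape 6; 48 GB remain.
Put 154 GB in tape 7; 46 GB remain.
Put 143 GB in tape 8; 57 GB remain.

8 tapes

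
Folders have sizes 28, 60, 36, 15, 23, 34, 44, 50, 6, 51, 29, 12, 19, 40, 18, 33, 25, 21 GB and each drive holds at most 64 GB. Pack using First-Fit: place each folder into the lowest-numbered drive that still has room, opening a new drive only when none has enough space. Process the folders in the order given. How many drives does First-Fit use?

10

Put 28 GB in drive 1; 36 GB remain.
Put 60 GB in drive 2; 4 GB remain.
Put 36 GB in drive 1; 0 GB remain.
Put 15 GB in drive 3; 49 GB remain.
Put 23 GB in drive 3; 26 GB remain.
Put 34 GB in drive 4; 30 GB remain.
Put 44 GB in drive 5; 20 GB remain.
Put 50 GB in drive 6; 14 GB remain.
Put 6 GB in drive 3; 20 GB remain.
Put 51 GB in drive 7; 13 GB remain.
Put 29 GB in drive 4; 1 GB remain.
Put 12 GB in drive 3; 8 GB remain.
Put 19 GB in drive 5; 1 GB remain.
Put 40 GB in drive 8; 24 GB remain.
Put 18 GB in drive 8; 6 GB remain.
Put 33 GB in drive 9; 31 GB remain.
Put 25 GB in drive 9; 6 GB remain.
Put 21 GB in drive 10; 43 GB remain.
Final drives: [28,36] [60] [15,23,6,12] [34,29] [44,19] [50] [51] [40,18] [33,25] [21].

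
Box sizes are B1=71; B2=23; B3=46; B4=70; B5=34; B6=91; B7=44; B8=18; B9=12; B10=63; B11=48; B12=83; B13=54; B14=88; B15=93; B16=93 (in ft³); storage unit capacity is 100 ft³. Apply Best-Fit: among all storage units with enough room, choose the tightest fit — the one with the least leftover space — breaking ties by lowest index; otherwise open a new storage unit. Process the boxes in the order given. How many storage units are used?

Put B1 (71 ft³) in storage unit 1; 29 ft³ remain.
Put B2 (23 ft³) in storage unit 1; 6 ft³ remain.
Put B3 (46 ft³) in storage unit 2; 54 ft³ remain.
Put B4 (70 ft³) in storage unit 3; 30 ft³ remain.
Put B5 (34 ft³) in storage unit 2; 20 ft³ remain.
Put B6 (91 ft³) in storage unit 4; 9 ft³ remain.
Put B7 (44 ft³) in storage unit 5; 56 ft³ remain.
Put B8 (18 ft³) in storage unit 2; 2 ft³ remain.
Put B9 (12 ft³) in storage unit 3; 18 ft³ remain.
Put B10 (63 ft³) in storage unit 6; 37 ft³ remain.
Put B11 (48 ft³) in storage unit 5; 8 ft³ remain.
Put B12 (83 ft³) in storage unit 7; 17 ft³ remain.
Put B13 (54 ft³) in storage unit 8; 46 ft³ remain.
Put B14 (88 ft³) in storage unit 9; 12 ft³ remain.
Put B15 (93 ft³) in storage unit 10; 7 ft³ remain.
Put B16 (93 ft³) in storage unit 11; 7 ft³ remain.

11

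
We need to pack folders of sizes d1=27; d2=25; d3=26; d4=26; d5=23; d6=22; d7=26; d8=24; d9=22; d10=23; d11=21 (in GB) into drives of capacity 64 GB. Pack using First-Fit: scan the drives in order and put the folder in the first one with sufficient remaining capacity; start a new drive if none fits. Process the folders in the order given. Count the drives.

6

drive 1: place d1 (27 GB), 37 GB left
drive 1: place d2 (25 GB), 12 GB left
drive 2: place d3 (26 GB), 38 GB left
drive 2: place d4 (26 GB), 12 GB left
drive 3: place d5 (23 GB), 41 GB left
drive 3: place d6 (22 GB), 19 GB left
drive 4: place d7 (26 GB), 38 GB left
drive 4: place d8 (24 GB), 14 GB left
drive 5: place d9 (22 GB), 42 GB left
drive 5: place d10 (23 GB), 19 GB left
drive 6: place d11 (21 GB), 43 GB left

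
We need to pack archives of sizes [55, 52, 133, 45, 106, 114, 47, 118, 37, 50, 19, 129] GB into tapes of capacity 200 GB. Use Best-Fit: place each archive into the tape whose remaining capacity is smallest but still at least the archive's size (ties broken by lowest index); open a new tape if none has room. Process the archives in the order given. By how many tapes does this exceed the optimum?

Best-Fit: [55,52] [133,45,19] [106] [114,47,37] [118,50] [129] → 6 tapes.
Total size 905 GB; any packing needs at least ⌈905/200⌉ = 5 tapes.
An optimal packing achieves that bound: [133,55] [129,52,19] [118,50] [114,47,37] [106,45] → 5 tapes.
Excess: 6 − 5 = 1.

1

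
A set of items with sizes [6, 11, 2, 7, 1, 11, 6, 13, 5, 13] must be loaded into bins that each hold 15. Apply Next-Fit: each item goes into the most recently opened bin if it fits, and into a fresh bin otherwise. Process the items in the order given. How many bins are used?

6 → bin 1 (remaining 9)
11 → bin 2 (remaining 4)
2 → bin 2 (remaining 2)
7 → bin 3 (remaining 8)
1 → bin 3 (remaining 7)
11 → bin 4 (remaining 4)
6 → bin 5 (remaining 9)
13 → bin 6 (remaining 2)
5 → bin 7 (remaining 10)
13 → bin 8 (remaining 2)
Final bins: [6] [11,2] [7,1] [11] [6] [13] [5] [13].

8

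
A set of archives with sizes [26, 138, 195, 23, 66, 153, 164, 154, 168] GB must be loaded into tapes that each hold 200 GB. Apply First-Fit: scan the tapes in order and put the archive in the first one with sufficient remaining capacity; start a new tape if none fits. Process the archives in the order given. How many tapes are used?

tape 1: place 26 GB, 174 GB left
tape 1: place 138 GB, 36 GB left
tape 2: place 195 GB, 5 GB left
tape 1: place 23 GB, 13 GB left
tape 3: place 66 GB, 134 GB left
tape 4: place 153 GB, 47 GB left
tape 5: place 164 GB, 36 GB left
tape 6: place 154 GB, 46 GB left
tape 7: place 168 GB, 32 GB left

7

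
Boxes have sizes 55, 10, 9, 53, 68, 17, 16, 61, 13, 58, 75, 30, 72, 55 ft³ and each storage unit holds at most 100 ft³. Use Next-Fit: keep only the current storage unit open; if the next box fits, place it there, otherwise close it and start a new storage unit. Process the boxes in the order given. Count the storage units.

Put 55 ft³ in storage unit 1; 45 ft³ remain.
Put 10 ft³ in storage unit 1; 35 ft³ remain.
Put 9 ft³ in storage unit 1; 26 ft³ remain.
Put 53 ft³ in storage unit 2; 47 ft³ remain.
Put 68 ft³ in storage unit 3; 32 ft³ remain.
Put 17 ft³ in storage unit 3; 15 ft³ remain.
Put 16 ft³ in storage unit 4; 84 ft³ remain.
Put 61 ft³ in storage unit 4; 23 ft³ remain.
Put 13 ft³ in storage unit 4; 10 ft³ remain.
Put 58 ft³ in storage unit 5; 42 ft³ remain.
Put 75 ft³ in storage unit 6; 25 ft³ remain.
Put 30 ft³ in storage unit 7; 70 ft³ remain.
Put 72 ft³ in storage unit 8; 28 ft³ remain.
Put 55 ft³ in storage unit 9; 45 ft³ remain.

9 storage units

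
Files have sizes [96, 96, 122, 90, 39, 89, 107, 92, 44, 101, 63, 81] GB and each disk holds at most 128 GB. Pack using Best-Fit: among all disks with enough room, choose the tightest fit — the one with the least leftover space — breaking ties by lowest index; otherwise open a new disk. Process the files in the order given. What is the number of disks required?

10 disks

Put 96 GB in disk 1; 32 GB remain.
Put 96 GB in disk 2; 32 GB remain.
Put 122 GB in disk 3; 6 GB remain.
Put 90 GB in disk 4; 38 GB remain.
Put 39 GB in disk 5; 89 GB remain.
Put 89 GB in disk 5; 0 GB remain.
Put 107 GB in disk 6; 21 GB remain.
Put 92 GB in disk 7; 36 GB remain.
Put 44 GB in disk 8; 84 GB remain.
Put 101 GB in disk 9; 27 GB remain.
Put 63 GB in disk 8; 21 GB remain.
Put 81 GB in disk 10; 47 GB remain.
Final disks: [96] [96] [122] [90] [39,89] [107] [92] [44,63] [101] [81].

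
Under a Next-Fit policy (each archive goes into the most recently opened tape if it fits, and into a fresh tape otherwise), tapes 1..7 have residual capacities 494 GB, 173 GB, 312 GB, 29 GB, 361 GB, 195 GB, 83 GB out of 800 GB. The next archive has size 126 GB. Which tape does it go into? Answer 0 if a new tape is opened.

Next-Fit only looks at tape 7, which has 83 GB free.
126 GB does not fit, so a new tape is opened.

0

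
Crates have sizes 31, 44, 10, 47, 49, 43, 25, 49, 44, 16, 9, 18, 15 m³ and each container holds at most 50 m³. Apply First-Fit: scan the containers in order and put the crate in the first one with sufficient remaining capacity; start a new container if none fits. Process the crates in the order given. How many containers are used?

container 1: place 31 m³, 19 m³ left
container 2: place 44 m³, 6 m³ left
container 1: place 10 m³, 9 m³ left
container 3: place 47 m³, 3 m³ left
container 4: place 49 m³, 1 m³ left
container 5: place 43 m³, 7 m³ left
container 6: place 25 m³, 25 m³ left
container 7: place 49 m³, 1 m³ left
container 8: place 44 m³, 6 m³ left
container 6: place 16 m³, 9 m³ left
container 1: place 9 m³, 0 m³ left
container 9: place 18 m³, 32 m³ left
container 9: place 15 m³, 17 m³ left
Final containers: [31,10,9] [44] [47] [49] [43] [25,16] [49] [44] [18,15].

9 containers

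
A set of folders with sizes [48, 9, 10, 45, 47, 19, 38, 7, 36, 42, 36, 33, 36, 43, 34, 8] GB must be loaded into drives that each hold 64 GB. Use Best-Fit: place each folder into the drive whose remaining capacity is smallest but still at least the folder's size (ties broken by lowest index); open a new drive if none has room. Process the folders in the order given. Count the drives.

Put 48 GB in drive 1; 16 GB remain.
Put 9 GB in drive 1; 7 GB remain.
Put 10 GB in drive 2; 54 GB remain.
Put 45 GB in drive 2; 9 GB remain.
Put 47 GB in drive 3; 17 GB remain.
Put 19 GB in drive 4; 45 GB remain.
Put 38 GB in drive 4; 7 GB remain.
Put 7 GB in drive 1; 0 GB remain.
Put 36 GB in drive 5; 28 GB remain.
Put 42 GB in drive 6; 22 GB remain.
Put 36 GB in drive 7; 28 GB remain.
Put 33 GB in drive 8; 31 GB remain.
Put 36 GB in drive 9; 28 GB remain.
Put 43 GB in drive 10; 21 GB remain.
Put 34 GB in drive 11; 30 GB remain.
Put 8 GB in drive 2; 1 GB remain.
Final drives: [48,9,7] [10,45,8] [47] [19,38] [36] [42] [36] [33] [36] [43] [34].

11 drives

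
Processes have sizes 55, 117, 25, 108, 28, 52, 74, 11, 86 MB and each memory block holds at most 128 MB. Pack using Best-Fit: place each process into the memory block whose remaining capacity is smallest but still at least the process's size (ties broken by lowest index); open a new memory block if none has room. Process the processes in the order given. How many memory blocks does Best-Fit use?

memory block 1: place 55 MB, 73 MB left
memory block 2: place 117 MB, 11 MB left
memory block 1: place 25 MB, 48 MB left
memory block 3: place 108 MB, 20 MB left
memory block 1: place 28 MB, 20 MB left
memory block 4: place 52 MB, 76 MB left
memory block 4: place 74 MB, 2 MB left
memory block 2: place 11 MB, 0 MB left
memory block 5: place 86 MB, 42 MB left
Final memory blocks: [55,25,28] [117,11] [108] [52,74] [86].

5 memory blocks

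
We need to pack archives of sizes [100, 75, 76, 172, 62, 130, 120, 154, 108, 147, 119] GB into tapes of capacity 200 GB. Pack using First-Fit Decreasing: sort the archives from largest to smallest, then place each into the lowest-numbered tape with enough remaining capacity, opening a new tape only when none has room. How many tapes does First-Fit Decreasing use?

Sorted descending: 172, 154, 147, 130, 120, 119, 108, 100, 76, 75, 62.
Put 172 GB in tape 1; 28 GB remain.
Put 154 GB in tape 2; 46 GB remain.
Put 147 GB in tape 3; 53 GB remain.
Put 130 GB in tape 4; 70 GB remain.
Put 120 GB in tape 5; 80 GB remain.
Put 119 GB in tape 6; 81 GB remain.
Put 108 GB in tape 7; 92 GB remain.
Put 100 GB in tape 8; 100 GB remain.
Put 76 GB in tape 5; 4 GB remain.
Put 75 GB in tape 6; 6 GB remain.
Put 62 GB in tape 4; 8 GB remain.

8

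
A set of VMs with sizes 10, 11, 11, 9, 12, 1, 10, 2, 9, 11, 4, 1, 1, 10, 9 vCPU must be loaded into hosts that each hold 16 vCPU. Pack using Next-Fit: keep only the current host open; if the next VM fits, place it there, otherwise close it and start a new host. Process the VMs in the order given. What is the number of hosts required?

10 hosts

10 vCPU → host 1 (remaining 6 vCPU)
11 vCPU → host 2 (remaining 5 vCPU)
11 vCPU → host 3 (remaining 5 vCPU)
9 vCPU → host 4 (remaining 7 vCPU)
12 vCPU → host 5 (remaining 4 vCPU)
1 vCPU → host 5 (remaining 3 vCPU)
10 vCPU → host 6 (remaining 6 vCPU)
2 vCPU → host 6 (remaining 4 vCPU)
9 vCPU → host 7 (remaining 7 vCPU)
11 vCPU → host 8 (remaining 5 vCPU)
4 vCPU → host 8 (remaining 1 vCPU)
1 vCPU → host 8 (remaining 0 vCPU)
1 vCPU → host 9 (remaining 15 vCPU)
10 vCPU → host 9 (remaining 5 vCPU)
9 vCPU → host 10 (remaining 7 vCPU)
Final hosts: [10] [11] [11] [9] [12,1] [10,2] [9] [11,4,1] [1,10] [9].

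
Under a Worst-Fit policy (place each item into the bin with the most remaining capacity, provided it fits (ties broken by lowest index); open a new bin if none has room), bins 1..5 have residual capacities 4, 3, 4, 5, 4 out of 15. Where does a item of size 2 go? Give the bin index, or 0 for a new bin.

4

Bins with room: bin 1 (4), bin 2 (3), bin 3 (4), bin 4 (5), bin 5 (4).
Most room is bin 4 with 5 free.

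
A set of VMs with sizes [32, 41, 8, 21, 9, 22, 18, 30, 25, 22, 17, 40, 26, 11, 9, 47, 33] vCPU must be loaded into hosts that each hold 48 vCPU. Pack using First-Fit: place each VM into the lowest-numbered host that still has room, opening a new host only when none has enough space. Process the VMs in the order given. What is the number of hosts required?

Put 32 vCPU in host 1; 16 vCPU remain.
Put 41 vCPU in host 2; 7 vCPU remain.
Put 8 vCPU in host 1; 8 vCPU remain.
Put 21 vCPU in host 3; 27 vCPU remain.
Put 9 vCPU in host 3; 18 vCPU remain.
Put 22 vCPU in host 4; 26 vCPU remain.
Put 18 vCPU in host 3; 0 vCPU remain.
Put 30 vCPU in host 5; 18 vCPU remain.
Put 25 vCPU in host 4; 1 vCPU remain.
Put 22 vCPU in host 6; 26 vCPU remain.
Put 17 vCPU in host 5; 1 vCPU remain.
Put 40 vCPU in host 7; 8 vCPU remain.
Put 26 vCPU in host 6; 0 vCPU remain.
Put 11 vCPU in host 8; 37 vCPU remain.
Put 9 vCPU in host 8; 28 vCPU remain.
Put 47 vCPU in host 9; 1 vCPU remain.
Put 33 vCPU in host 10; 15 vCPU remain.

10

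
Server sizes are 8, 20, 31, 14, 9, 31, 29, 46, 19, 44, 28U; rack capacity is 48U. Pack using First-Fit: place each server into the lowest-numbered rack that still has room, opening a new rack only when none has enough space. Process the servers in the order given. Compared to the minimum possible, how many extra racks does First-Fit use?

1

First-Fit: [8,20,14] [31,9] [31] [29,19] [46] [44] [28] → 7 racks.
Total size 279U; any packing needs at least ⌈279/48⌉ = 6 racks.
An optimal packing achieves that bound: [46] [44] [31,14] [31,9,8] [29,19] [28,20] → 6 racks.
Excess: 7 − 6 = 1.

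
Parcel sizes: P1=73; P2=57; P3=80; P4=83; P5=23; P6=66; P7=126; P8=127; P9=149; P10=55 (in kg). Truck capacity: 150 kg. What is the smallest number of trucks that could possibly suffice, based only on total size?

Total size = 73 + 57 + 80 + 83 + 23 + 66 + 126 + 127 + 149 + 55 = 839 kg.
⌈839 / 150⌉ = 6.

6 trucks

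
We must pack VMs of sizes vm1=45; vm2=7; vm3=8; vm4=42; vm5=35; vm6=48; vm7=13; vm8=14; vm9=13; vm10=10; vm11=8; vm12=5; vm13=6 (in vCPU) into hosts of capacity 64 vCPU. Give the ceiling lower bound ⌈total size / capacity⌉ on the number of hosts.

4

Total size = 45 + 7 + 8 + 42 + 35 + 48 + 13 + 14 + 13 + 10 + 8 + 5 + 6 = 254 vCPU.
⌈254 / 64⌉ = 4.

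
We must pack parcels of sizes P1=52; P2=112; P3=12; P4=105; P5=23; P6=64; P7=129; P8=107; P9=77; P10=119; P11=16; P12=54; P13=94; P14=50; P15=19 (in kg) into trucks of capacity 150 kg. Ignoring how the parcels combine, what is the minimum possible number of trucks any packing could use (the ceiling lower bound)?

Total size = 52 + 112 + 12 + 105 + 23 + 64 + 129 + 107 + 77 + 119 + 16 + 54 + 94 + 50 + 19 = 1033 kg.
⌈1033 / 150⌉ = 7.

7 trucks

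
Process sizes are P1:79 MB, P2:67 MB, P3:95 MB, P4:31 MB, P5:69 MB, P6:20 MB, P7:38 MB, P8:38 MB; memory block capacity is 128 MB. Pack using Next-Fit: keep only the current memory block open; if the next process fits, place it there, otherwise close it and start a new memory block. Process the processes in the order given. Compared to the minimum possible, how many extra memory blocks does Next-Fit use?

1

Next-Fit: [79] [67] [95,31] [69,20,38] [38] → 5 memory blocks.
Total size 437 MB; any packing needs at least ⌈437/128⌉ = 4 memory blocks.
An optimal packing achieves that bound: [95,31] [79,38] [69,38,20] [67] → 4 memory blocks.
Excess: 5 − 4 = 1.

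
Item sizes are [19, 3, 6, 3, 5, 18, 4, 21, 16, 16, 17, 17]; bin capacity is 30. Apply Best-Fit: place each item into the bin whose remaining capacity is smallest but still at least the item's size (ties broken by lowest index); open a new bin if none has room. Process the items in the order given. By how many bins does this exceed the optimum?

0

Best-Fit: [19,3,6] [3,5,18,4] [21] [16] [16] [17] [17] → 7 bins.
7 items exceed 15 (half the capacity), and no two of those can share a bin, so at least 7 bins are needed.
So 7 is already optimal.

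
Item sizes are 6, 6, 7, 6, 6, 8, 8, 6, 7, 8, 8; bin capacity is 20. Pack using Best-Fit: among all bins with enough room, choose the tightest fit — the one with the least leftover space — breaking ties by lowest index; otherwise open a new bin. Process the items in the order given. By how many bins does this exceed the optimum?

Best-Fit: [6,6,7] [6,6,8] [8,6] [7,8] [8] → 5 bins.
Total size 76; any packing needs at least ⌈76/20⌉ = 4 bins.
An optimal packing achieves that bound: [8,8] [8,6,6] [8,6,6] [7,7,6] → 4 bins.
Excess: 5 − 4 = 1.

1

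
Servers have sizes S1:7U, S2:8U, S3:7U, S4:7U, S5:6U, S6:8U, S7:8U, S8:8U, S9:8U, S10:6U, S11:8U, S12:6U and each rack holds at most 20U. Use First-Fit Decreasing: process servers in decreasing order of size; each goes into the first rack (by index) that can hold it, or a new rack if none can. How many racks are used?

Sorted descending: 8, 8, 8, 8, 8, 8, 7, 7, 7, 6, 6, 6.
Put 8U in rack 1; 12U remain.
Put 8U in rack 1; 4U remain.
Put 8U in rack 2; 12U remain.
Put 8U in rack 2; 4U remain.
Put 8U in rack 3; 12U remain.
Put 8U in rack 3; 4U remain.
Put 7U in rack 4; 13U remain.
Put 7U in rack 4; 6U remain.
Put 7U in rack 5; 13U remain.
Put 6U in rack 4; 0U remain.
Put 6U in rack 5; 7U remain.
Put 6U in rack 5; 1U remain.
Final racks: [8,8] [8,8] [8,8] [7,7,6] [7,6,6].

5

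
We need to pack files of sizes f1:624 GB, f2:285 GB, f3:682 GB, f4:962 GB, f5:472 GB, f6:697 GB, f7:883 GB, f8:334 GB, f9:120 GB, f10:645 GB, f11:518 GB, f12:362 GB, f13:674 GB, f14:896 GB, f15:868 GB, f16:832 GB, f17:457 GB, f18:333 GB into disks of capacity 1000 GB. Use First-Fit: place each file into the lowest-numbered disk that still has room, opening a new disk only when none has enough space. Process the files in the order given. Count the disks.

Put f1 (624 GB) in disk 1; 376 GB remain.
Put f2 (285 GB) in disk 1; 91 GB remain.
Put f3 (682 GB) in disk 2; 318 GB remain.
Put f4 (962 GB) in disk 3; 38 GB remain.
Put f5 (472 GB) in disk 4; 528 GB remain.
Put f6 (697 GB) in disk 5; 303 GB remain.
Put f7 (883 GB) in disk 6; 117 GB remain.
Put f8 (334 GB) in disk 4; 194 GB remain.
Put f9 (120 GB) in disk 2; 198 GB remain.
Put f10 (645 GB) in disk 7; 355 GB remain.
Put f11 (518 GB) in disk 8; 482 GB remain.
Put f12 (362 GB) in disk 8; 120 GB remain.
Put f13 (674 GB) in disk 9; 326 GB remain.
Put f14 (896 GB) in disk 10; 104 GB remain.
Put f15 (868 GB) in disk 11; 132 GB remain.
Put f16 (832 GB) in disk 12; 168 GB remain.
Put f17 (457 GB) in disk 13; 543 GB remain.
Put f18 (333 GB) in disk 7; 22 GB remain.

13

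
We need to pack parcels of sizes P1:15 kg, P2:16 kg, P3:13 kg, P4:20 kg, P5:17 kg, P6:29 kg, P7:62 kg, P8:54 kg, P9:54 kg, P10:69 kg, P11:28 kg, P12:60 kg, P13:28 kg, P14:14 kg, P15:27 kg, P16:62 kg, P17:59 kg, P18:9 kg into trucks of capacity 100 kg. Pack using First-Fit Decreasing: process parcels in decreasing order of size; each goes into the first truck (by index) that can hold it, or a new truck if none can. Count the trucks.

7 trucks

Sorted descending: 69, 62, 62, 60, 59, 54, 54, 29, 28, 28, 27, 20, 17, 16, 15, 14, 13, 9.
69 kg → truck 1 (remaining 31 kg)
62 kg → truck 2 (remaining 38 kg)
62 kg → truck 3 (remaining 38 kg)
60 kg → truck 4 (remaining 40 kg)
59 kg → truck 5 (remaining 41 kg)
54 kg → truck 6 (remaining 46 kg)
54 kg → truck 7 (remaining 46 kg)
29 kg → truck 1 (remaining 2 kg)
28 kg → truck 2 (remaining 10 kg)
28 kg → truck 3 (remaining 10 kg)
27 kg → truck 4 (remaining 13 kg)
20 kg → truck 5 (remaining 21 kg)
17 kg → truck 5 (remaining 4 kg)
16 kg → truck 6 (remaining 30 kg)
15 kg → truck 6 (remaining 15 kg)
14 kg → truck 6 (remaining 1 kg)
13 kg → truck 4 (remaining 0 kg)
9 kg → truck 2 (remaining 1 kg)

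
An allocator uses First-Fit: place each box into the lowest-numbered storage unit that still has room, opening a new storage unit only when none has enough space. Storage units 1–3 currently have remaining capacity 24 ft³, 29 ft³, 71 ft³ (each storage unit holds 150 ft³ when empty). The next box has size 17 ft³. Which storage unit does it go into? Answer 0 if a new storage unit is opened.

1

Storage units with room: storage unit 1 (24 ft³), storage unit 2 (29 ft³), storage unit 3 (71 ft³).
The first with room is storage unit 1.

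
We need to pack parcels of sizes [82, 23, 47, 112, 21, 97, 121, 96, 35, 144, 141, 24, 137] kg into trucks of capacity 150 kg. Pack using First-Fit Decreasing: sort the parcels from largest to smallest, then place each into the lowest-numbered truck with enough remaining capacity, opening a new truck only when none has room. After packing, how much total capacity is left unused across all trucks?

Sorted descending: 144, 141, 137, 121, 112, 97, 96, 82, 47, 35, 24, 23, 21.
Put 144 kg in truck 1; 6 kg remain.
Put 141 kg in truck 2; 9 kg remain.
Put 137 kg in truck 3; 13 kg remain.
Put 121 kg in truck 4; 29 kg remain.
Put 112 kg in truck 5; 38 kg remain.
Put 97 kg in truck 6; 53 kg remain.
Put 96 kg in truck 7; 54 kg remain.
Put 82 kg in truck 8; 68 kg remain.
Put 47 kg in truck 6; 6 kg remain.
Put 35 kg in truck 5; 3 kg remain.
Put 24 kg in truck 4; 5 kg remain.
Put 23 kg in truck 7; 31 kg remain.
Put 21 kg in truck 7; 10 kg remain.
8 trucks × 150 kg = 1200 kg; used 1080 kg; unused 120 kg.

120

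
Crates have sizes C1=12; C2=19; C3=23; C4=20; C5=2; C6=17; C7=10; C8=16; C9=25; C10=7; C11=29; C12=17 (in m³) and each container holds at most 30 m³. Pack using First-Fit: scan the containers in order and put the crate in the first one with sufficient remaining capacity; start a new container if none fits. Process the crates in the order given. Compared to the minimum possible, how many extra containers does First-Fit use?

1

First-Fit: [12,2,10] [19,7] [23] [20] [17] [16] [25] [29] [17] → 9 containers.
8 crates exceed 15 m³ (half the capacity), and no two of those can share a container, so at least 8 containers are needed.
An optimal packing achieves that bound: [29] [25,2] [23,7] [20,10] [19] [17,12] [17] [16] → 8 containers.
Excess: 9 − 8 = 1.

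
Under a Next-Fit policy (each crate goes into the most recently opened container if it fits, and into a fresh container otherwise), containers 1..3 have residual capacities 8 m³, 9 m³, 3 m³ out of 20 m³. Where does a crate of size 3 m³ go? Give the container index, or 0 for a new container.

3

Next-Fit only looks at container 3, which has 3 m³ free.
3 m³ fits there.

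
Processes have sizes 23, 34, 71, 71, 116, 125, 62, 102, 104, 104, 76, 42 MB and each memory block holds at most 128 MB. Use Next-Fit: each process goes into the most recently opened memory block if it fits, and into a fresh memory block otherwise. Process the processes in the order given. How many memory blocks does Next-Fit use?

memory block 1: place 23 MB, 105 MB left
memory block 1: place 34 MB, 71 MB left
memory block 1: place 71 MB, 0 MB left
memory block 2: place 71 MB, 57 MB left
memory block 3: place 116 MB, 12 MB left
memory block 4: place 125 MB, 3 MB left
memory block 5: place 62 MB, 66 MB left
memory block 6: place 102 MB, 26 MB left
memory block 7: place 104 MB, 24 MB left
memory block 8: place 104 MB, 24 MB left
memory block 9: place 76 MB, 52 MB left
memory block 9: place 42 MB, 10 MB left

9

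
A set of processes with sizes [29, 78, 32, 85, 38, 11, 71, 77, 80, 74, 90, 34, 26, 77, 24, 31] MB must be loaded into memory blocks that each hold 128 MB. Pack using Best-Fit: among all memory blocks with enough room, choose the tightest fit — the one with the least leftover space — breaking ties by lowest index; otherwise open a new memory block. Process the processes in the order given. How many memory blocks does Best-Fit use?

8 memory blocks

29 MB → memory block 1 (remaining 99 MB)
78 MB → memory block 1 (remaining 21 MB)
32 MB → memory block 2 (remaining 96 MB)
85 MB → memory block 2 (remaining 11 MB)
38 MB → memory block 3 (remaining 90 MB)
11 MB → memory block 2 (remaining 0 MB)
71 MB → memory block 3 (remaining 19 MB)
77 MB → memory block 4 (remaining 51 MB)
80 MB → memory block 5 (remaining 48 MB)
74 MB → memory block 6 (remaining 54 MB)
90 MB → memory block 7 (remaining 38 MB)
34 MB → memory block 7 (remaining 4 MB)
26 MB → memory block 5 (remaining 22 MB)
77 MB → memory block 8 (remaining 51 MB)
24 MB → memory block 4 (remaining 27 MB)
31 MB → memory block 8 (remaining 20 MB)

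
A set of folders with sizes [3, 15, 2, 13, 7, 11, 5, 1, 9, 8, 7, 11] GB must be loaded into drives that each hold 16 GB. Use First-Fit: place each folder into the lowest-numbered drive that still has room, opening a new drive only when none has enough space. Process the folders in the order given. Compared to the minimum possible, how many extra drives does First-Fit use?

1

First-Fit: [3,2,7,1] [15] [13] [11,5] [9,7] [8] [11] → 7 drives.
Total size 92 GB; any packing needs at least ⌈92/16⌉ = 6 drives.
An optimal packing achieves that bound: [15,1] [13,3] [11,5] [11,2] [9,7] [8,7] → 6 drives.
Excess: 7 − 6 = 1.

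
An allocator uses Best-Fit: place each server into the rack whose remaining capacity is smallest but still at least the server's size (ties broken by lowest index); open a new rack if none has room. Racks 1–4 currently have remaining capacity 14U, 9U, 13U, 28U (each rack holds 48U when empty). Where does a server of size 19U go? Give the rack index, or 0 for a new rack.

4

Racks with room: rack 4 (28U).
Tightest fit is rack 4 with 28U free.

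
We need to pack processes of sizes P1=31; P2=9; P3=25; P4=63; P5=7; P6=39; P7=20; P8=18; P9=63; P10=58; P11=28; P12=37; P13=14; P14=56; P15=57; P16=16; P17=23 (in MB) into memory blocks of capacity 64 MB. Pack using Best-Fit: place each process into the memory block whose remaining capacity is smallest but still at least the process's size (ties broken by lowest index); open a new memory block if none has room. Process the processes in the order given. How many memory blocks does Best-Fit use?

10 memory blocks

memory block 1: place P1 (31 MB), 33 MB left
memory block 1: place P2 (9 MB), 24 MB left
memory block 2: place P3 (25 MB), 39 MB left
memory block 3: place P4 (63 MB), 1 MB left
memory block 1: place P5 (7 MB), 17 MB left
memory block 2: place P6 (39 MB), 0 MB left
memory block 4: place P7 (20 MB), 44 MB left
memory block 4: place P8 (18 MB), 26 MB left
memory block 5: place P9 (63 MB), 1 MB left
memory block 6: place P10 (58 MB), 6 MB left
memory block 7: place P11 (28 MB), 36 MB left
memory block 8: place P12 (37 MB), 27 MB left
memory block 1: place P13 (14 MB), 3 MB left
memory block 9: place P14 (56 MB), 8 MB left
memory block 10: place P15 (57 MB), 7 MB left
memory block 4: place P16 (16 MB), 10 MB left
memory block 8: place P17 (23 MB), 4 MB left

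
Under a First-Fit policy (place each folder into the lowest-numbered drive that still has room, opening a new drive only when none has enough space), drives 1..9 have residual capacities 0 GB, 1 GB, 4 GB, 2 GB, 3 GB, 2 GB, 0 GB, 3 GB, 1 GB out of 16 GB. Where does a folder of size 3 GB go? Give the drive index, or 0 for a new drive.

3

Drives with room: drive 3 (4 GB), drive 5 (3 GB), drive 8 (3 GB).
The first with room is drive 3.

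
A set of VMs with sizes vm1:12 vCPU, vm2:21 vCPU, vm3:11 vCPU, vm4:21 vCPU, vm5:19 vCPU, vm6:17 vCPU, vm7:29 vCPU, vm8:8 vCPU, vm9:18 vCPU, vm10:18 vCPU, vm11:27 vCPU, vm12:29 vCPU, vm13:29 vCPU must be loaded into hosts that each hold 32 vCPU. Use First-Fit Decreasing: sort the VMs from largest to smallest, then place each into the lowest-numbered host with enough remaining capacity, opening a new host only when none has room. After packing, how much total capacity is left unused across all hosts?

Sorted descending: 29, 29, 29, 27, 21, 21, 19, 18, 18, 17, 12, 11, 8.
Put 29 vCPU in host 1; 3 vCPU remain.
Put 29 vCPU in host 2; 3 vCPU remain.
Put 29 vCPU in host 3; 3 vCPU remain.
Put 27 vCPU in host 4; 5 vCPU remain.
Put 21 vCPU in host 5; 11 vCPU remain.
Put 21 vCPU in host 6; 11 vCPU remain.
Put 19 vCPU in host 7; 13 vCPU remain.
Put 18 vCPU in host 8; 14 vCPU remain.
Put 18 vCPU in host 9; 14 vCPU remain.
Put 17 vCPU in host 10; 15 vCPU remain.
Put 12 vCPU in host 7; 1 vCPU remain.
Put 11 vCPU in host 5; 0 vCPU remain.
Put 8 vCPU in host 6; 3 vCPU remain.
10 hosts × 32 vCPU = 320 vCPU; used 259 vCPU; unused 61 vCPU.

61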